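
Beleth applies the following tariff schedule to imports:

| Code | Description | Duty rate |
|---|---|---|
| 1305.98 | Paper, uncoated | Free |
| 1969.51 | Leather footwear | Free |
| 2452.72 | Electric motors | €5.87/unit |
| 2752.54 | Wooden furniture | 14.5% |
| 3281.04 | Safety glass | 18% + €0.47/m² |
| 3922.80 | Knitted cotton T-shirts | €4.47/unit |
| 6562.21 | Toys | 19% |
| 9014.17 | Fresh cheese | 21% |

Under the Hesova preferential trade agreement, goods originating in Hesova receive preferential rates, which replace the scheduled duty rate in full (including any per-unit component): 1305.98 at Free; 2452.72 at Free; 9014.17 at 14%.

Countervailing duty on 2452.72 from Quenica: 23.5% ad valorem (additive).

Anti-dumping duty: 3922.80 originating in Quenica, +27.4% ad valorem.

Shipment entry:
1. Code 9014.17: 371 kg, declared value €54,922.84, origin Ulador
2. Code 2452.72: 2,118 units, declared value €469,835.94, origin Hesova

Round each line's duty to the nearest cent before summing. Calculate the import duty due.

Line 1 (9014.17, Ulador, 371 kg, €54,922.84):
Base rate for 9014.17 is 21%.
9014.17 has an FTA preferential rate, but origin Ulador is not Hesova; base rate stands.
Duty = €54,922.84 × 21% = €11,533.80.
Line 2 (2452.72, Hesova, 2,118 units, €469,835.94):
Base rate for 2452.72 is €5.87/unit.
Origin Hesova qualifies under the Beleth–Hesova agreement and 2452.72 is covered: preferential rate Free applies instead.
The additional-duty order on 2452.72 targets Quenica, not Hesova; it does not apply.
Duty = €469,835.94 × 0% = €0.00.
Total = €11,533.80 + €0.00 = €11,533.80.

€11,533.80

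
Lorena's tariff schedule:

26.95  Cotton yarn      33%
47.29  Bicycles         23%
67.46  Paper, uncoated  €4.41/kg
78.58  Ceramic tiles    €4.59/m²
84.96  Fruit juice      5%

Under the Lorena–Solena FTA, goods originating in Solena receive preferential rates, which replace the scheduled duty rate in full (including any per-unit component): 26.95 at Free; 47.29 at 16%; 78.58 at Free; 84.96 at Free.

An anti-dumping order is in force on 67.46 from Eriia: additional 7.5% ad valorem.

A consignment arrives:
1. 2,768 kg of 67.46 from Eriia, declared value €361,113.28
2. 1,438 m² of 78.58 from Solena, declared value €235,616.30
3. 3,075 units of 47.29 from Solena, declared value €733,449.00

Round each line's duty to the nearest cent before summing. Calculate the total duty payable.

Line 1 (67.46, Eriia, 2,768 kg, €361,113.28):
Base rate for 67.46 is €4.41/kg.
Additional duty on 67.46 from Eriia: +7.5% ad valorem. Applied ad valorem rate = 7.5%.
Duty = €361,113.28 × 7.5% + 2,768 × €4.41 = €39,290.38.
Line 2 (78.58, Solena, 1,438 m², €235,616.30):
Base rate for 78.58 is €4.59/m².
Origin Solena qualifies under the Lorena–Solena agreement and 78.58 is covered: preferential rate Free applies instead.
Duty = €235,616.30 × 0% = €0.00.
Line 3 (47.29, Solena, 3,075 units, €733,449.00):
Base rate for 47.29 is 23%.
Origin Solena qualifies under the Lorena–Solena agreement and 47.29 is covered: preferential rate 16% applies instead.
Duty = €733,449.00 × 16% = €117,351.84.
Total = €39,290.38 + €0.00 + €117,351.84 = €156,642.22.

€156,642.22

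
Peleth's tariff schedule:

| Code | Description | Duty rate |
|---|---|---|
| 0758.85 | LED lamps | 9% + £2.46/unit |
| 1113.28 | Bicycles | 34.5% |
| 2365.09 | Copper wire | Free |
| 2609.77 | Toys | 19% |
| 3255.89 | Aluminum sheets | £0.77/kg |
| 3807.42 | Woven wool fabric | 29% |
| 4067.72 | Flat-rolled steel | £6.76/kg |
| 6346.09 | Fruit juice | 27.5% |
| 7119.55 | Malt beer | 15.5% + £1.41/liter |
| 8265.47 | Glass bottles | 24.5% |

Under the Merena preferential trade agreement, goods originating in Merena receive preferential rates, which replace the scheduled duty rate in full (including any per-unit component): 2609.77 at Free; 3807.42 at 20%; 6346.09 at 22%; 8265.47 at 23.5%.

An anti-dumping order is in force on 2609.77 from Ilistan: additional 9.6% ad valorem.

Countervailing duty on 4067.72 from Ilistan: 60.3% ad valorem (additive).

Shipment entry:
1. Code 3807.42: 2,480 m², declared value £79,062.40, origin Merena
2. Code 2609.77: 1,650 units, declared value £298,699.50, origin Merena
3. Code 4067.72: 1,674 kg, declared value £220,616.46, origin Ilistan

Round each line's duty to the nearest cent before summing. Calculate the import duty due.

£160,160.45

Line 1 (3807.42, Merena, 2,480 m², £79,062.40):
Base rate for 3807.42 is 29%.
Origin Merena qualifies under the Peleth–Merena agreement and 3807.42 is covered: preferential rate 20% applies instead.
Duty = £79,062.40 × 20% = £15,812.48.
Line 2 (2609.77, Merena, 1,650 units, £298,699.50):
Base rate for 2609.77 is 19%.
Origin Merena qualifies under the Peleth–Merena agreement and 2609.77 is covered: preferential rate Free applies instead.
The additional-duty order on 2609.77 targets Ilistan, not Merena; it does not apply.
Duty = £298,699.50 × 0% = £0.00.
Line 3 (4067.72, Ilistan, 1,674 kg, £220,616.46):
Base rate for 4067.72 is £6.76/kg.
Additional duty on 4067.72 from Ilistan: +60.3% ad valorem. Applied ad valorem rate = 60.3%.
Duty = £220,616.46 × 60.3% + 1,674 × £6.76 = £144,347.97.
Total = £15,812.48 + £0.00 + £144,347.97 = £160,160.45.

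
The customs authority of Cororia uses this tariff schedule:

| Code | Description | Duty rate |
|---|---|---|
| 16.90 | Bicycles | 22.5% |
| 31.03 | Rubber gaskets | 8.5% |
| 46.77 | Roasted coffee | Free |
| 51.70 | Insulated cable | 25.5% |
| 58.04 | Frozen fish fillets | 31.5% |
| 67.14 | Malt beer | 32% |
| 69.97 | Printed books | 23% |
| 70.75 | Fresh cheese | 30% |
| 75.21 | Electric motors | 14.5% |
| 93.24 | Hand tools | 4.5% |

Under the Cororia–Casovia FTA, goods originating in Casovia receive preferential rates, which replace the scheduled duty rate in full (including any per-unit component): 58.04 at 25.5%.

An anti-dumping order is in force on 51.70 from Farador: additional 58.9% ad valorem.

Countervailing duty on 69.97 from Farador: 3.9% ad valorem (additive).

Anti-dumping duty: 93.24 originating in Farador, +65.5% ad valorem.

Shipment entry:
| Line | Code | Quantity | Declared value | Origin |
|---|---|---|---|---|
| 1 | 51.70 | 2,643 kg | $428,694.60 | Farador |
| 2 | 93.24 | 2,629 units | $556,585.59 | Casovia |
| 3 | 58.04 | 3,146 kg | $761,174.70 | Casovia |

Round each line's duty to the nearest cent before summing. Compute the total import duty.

$580,964.14

Line 1 (51.70, Farador, 2,643 kg, $428,694.60):
Base rate for 51.70 is 25.5%.
Additional duty on 51.70 from Farador: +58.9%. Applied ad valorem rate: 25.5% + 58.9% = 84.4%.
Duty = $428,694.60 × 84.4% = $361,818.24.
Line 2 (93.24, Casovia, 2,629 units, $556,585.59):
Base rate for 93.24 is 4.5%.
Origin Casovia is the FTA partner but 93.24 is not on the preference list; base rate stands.
The additional-duty order on 93.24 targets Farador, not Casovia; it does not apply.
Duty = $556,585.59 × 4.5% = $25,046.35.
Line 3 (58.04, Casovia, 3,146 kg, $761,174.70):
Base rate for 58.04 is 31.5%.
Origin Casovia qualifies under the Cororia–Casovia agreement and 58.04 is covered: preferential rate 25.5% applies instead.
Duty = $761,174.70 × 25.5% = $194,099.55.
Total = $361,818.24 + $25,046.35 + $194,099.55 = $580,964.14.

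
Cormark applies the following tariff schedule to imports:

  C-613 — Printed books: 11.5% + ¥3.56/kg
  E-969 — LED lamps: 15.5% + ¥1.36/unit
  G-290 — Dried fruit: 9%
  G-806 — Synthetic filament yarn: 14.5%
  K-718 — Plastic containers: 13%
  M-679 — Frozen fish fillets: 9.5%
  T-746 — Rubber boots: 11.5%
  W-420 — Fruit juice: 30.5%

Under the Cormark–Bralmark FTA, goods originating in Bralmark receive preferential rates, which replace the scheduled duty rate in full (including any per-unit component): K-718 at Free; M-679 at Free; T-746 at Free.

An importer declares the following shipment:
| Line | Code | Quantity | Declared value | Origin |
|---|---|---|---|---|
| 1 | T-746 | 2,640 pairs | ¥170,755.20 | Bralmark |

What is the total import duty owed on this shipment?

¥0.00

Line 1 (T-746, Bralmark, 2,640 pairs, ¥170,755.20):
Base rate for T-746 is 11.5%.
Origin Bralmark qualifies under the Cormark–Bralmark agreement and T-746 is covered: preferential rate Free applies instead.
Duty = ¥170,755.20 × 0% = ¥0.00.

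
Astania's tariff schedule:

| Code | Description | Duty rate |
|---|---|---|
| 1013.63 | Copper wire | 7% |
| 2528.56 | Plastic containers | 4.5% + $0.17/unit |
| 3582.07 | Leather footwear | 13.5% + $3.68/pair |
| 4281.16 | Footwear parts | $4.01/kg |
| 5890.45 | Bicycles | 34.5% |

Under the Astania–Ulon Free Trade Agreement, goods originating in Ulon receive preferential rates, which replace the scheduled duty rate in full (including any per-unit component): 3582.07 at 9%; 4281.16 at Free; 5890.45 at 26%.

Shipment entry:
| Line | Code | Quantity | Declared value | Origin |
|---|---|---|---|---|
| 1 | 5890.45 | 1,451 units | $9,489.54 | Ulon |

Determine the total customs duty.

Line 1 (5890.45, Ulon, 1,451 units, $9,489.54):
Base rate for 5890.45 is 34.5%.
Origin Ulon qualifies under the Astania–Ulon agreement and 5890.45 is covered: preferential rate 26% applies instead.
Duty = $9,489.54 × 26% = $2,467.28.

$2,467.28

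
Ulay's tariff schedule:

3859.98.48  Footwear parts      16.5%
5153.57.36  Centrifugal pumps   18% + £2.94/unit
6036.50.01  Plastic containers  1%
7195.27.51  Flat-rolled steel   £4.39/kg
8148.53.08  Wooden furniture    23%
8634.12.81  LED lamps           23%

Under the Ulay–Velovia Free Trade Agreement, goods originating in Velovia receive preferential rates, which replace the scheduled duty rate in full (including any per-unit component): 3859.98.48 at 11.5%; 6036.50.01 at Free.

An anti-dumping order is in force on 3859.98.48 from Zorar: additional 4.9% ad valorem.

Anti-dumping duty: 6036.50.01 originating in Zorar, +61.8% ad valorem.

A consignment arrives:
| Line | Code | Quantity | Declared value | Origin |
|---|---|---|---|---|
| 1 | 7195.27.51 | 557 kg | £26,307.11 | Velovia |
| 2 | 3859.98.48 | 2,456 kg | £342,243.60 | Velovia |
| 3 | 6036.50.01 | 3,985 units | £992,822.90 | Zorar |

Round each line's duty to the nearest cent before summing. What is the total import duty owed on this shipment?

£665,296.02

Line 1 (7195.27.51, Velovia, 557 kg, £26,307.11):
Base rate for 7195.27.51 is £4.39/kg.
Origin Velovia is the FTA partner but 7195.27.51 is not on the preference list; base rate stands.
Duty = 557 × £4.39 = £2,445.23.
Line 2 (3859.98.48, Velovia, 2,456 kg, £342,243.60):
Base rate for 3859.98.48 is 16.5%.
Origin Velovia qualifies under the Ulay–Velovia agreement and 3859.98.48 is covered: preferential rate 11.5% applies instead.
The additional-duty order on 3859.98.48 targets Zorar, not Velovia; it does not apply.
Duty = £342,243.60 × 11.5% = £39,358.01.
Line 3 (6036.50.01, Zorar, 3,985 units, £992,822.90):
Base rate for 6036.50.01 is 1%.
6036.50.01 has an FTA preferential rate, but origin Zorar is not Velovia; base rate stands.
Additional duty on 6036.50.01 from Zorar: +61.8%. Applied ad valorem rate: 1% + 61.8% = 62.8%.
Duty = £992,822.90 × 62.8% = £623,492.78.
Total = £2,445.23 + £39,358.01 + £623,492.78 = £665,296.02.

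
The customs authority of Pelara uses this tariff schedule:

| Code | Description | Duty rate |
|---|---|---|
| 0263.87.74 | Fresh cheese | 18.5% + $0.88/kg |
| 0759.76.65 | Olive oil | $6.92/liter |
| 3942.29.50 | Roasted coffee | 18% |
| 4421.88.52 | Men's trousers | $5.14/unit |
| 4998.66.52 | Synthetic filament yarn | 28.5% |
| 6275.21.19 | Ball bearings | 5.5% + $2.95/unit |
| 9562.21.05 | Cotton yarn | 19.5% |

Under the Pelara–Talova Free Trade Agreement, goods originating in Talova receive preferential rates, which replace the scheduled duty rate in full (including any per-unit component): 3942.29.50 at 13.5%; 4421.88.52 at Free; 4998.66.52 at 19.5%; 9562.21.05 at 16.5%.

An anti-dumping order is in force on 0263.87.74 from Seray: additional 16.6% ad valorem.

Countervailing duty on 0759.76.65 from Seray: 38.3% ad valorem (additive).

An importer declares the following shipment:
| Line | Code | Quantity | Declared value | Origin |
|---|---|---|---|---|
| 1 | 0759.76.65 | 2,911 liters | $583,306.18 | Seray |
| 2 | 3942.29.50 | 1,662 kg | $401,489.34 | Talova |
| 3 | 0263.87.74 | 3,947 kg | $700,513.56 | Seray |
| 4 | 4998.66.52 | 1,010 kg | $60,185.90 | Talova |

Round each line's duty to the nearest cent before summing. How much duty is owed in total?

Line 1 (0759.76.65, Seray, 2,911 liters, $583,306.18):
Base rate for 0759.76.65 is $6.92/liter.
Additional duty on 0759.76.65 from Seray: +38.3% ad valorem. Applied ad valorem rate = 38.3%.
Duty = $583,306.18 × 38.3% + 2,911 × $6.92 = $243,550.39.
Line 2 (3942.29.50, Talova, 1,662 kg, $401,489.34):
Base rate for 3942.29.50 is 18%.
Origin Talova qualifies under the Pelara–Talova agreement and 3942.29.50 is covered: preferential rate 13.5% applies instead.
Duty = $401,489.34 × 13.5% = $54,201.06.
Line 3 (0263.87.74, Seray, 3,947 kg, $700,513.56):
Base rate for 0263.87.74 is 18.5% + $0.88/kg.
Additional duty on 0263.87.74 from Seray: +16.6%. Applied ad valorem rate: 18.5% + 16.6% = 35.1%.
Duty = $700,513.56 × 35.1% + 3,947 × $0.88 = $249,353.62.
Line 4 (4998.66.52, Talova, 1,010 kg, $60,185.90):
Base rate for 4998.66.52 is 28.5%.
Origin Talova qualifies under the Pelara–Talova agreement and 4998.66.52 is covered: preferential rate 19.5% applies instead.
Duty = $60,185.90 × 19.5% = $11,736.25.
Total = $243,550.39 + $54,201.06 + $249,353.62 + $11,736.25 = $558,841.32.

$558,841.32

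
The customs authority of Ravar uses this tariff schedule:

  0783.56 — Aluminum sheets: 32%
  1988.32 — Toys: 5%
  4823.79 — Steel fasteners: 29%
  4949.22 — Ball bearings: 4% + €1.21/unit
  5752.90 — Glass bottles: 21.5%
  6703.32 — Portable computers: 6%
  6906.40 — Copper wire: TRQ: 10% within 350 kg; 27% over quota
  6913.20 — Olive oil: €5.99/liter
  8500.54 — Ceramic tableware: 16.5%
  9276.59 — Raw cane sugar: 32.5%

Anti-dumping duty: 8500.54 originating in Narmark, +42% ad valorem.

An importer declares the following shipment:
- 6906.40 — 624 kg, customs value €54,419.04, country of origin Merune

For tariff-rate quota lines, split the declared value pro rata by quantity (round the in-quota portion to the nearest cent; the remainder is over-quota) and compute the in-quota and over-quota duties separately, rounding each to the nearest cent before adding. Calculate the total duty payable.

€9,504.15

Line 1 (6906.40, Merune, 624 kg, €54,419.04):
Code 6906.40 is under a tariff-rate quota (threshold 350 kg). In-quota: 350 kg at 10%; over-quota: 274 kg at 27%.
Pro-rata value split: in-quota = €54,419.04 × 350/624 = €30,523.50; over-quota = €54,419.04 − €30,523.50 = €23,895.54.
In-quota duty = €30,523.50 × 10% = €3,052.35. Over-quota duty = €23,895.54 × 27% = €6,451.80.
Line duty = €3,052.35 + €6,451.80 = €9,504.15.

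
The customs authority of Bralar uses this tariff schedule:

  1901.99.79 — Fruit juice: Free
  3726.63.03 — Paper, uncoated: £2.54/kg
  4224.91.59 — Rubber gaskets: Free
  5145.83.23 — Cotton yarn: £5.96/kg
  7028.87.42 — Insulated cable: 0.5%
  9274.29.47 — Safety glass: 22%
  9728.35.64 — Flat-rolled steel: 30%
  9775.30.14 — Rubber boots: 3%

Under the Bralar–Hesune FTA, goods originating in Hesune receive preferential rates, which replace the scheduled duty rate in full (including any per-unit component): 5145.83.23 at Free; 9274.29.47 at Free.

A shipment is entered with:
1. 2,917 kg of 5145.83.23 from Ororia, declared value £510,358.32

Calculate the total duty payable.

£17,385.32

Line 1 (5145.83.23, Ororia, 2,917 kg, £510,358.32):
Base rate for 5145.83.23 is £5.96/kg.
5145.83.23 has an FTA preferential rate, but origin Ororia is not Hesune; base rate stands.
Duty = 2,917 × £5.96 = £17,385.32.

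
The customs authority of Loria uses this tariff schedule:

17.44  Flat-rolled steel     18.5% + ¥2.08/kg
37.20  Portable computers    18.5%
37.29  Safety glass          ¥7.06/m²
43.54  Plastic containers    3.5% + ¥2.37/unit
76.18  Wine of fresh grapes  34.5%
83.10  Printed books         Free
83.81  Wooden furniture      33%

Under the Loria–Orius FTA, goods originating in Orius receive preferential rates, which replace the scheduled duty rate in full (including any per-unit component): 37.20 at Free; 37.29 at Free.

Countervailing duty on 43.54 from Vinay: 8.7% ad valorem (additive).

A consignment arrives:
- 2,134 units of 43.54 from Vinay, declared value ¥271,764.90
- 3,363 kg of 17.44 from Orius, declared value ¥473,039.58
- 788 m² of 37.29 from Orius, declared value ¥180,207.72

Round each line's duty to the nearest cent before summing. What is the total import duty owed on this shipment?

Line 1 (43.54, Vinay, 2,134 units, ¥271,764.90):
Base rate for 43.54 is 3.5% + ¥2.37/unit.
Additional duty on 43.54 from Vinay: +8.7%. Applied ad valorem rate: 3.5% + 8.7% = 12.2%.
Duty = ¥271,764.90 × 12.2% + 2,134 × ¥2.37 = ¥38,212.90.
Line 2 (17.44, Orius, 3,363 kg, ¥473,039.58):
Base rate for 17.44 is 18.5% + ¥2.08/kg.
Origin Orius is the FTA partner but 17.44 is not on the preference list; base rate stands.
Duty = ¥473,039.58 × 18.5% + 3,363 × ¥2.08 = ¥94,507.36.
Line 3 (37.29, Orius, 788 m², ¥180,207.72):
Base rate for 37.29 is ¥7.06/m².
Origin Orius qualifies under the Loria–Orius agreement and 37.29 is covered: preferential rate Free applies instead.
Duty = ¥180,207.72 × 0% = ¥0.00.
Total = ¥38,212.90 + ¥94,507.36 + ¥0.00 = ¥132,720.26.

¥132,720.26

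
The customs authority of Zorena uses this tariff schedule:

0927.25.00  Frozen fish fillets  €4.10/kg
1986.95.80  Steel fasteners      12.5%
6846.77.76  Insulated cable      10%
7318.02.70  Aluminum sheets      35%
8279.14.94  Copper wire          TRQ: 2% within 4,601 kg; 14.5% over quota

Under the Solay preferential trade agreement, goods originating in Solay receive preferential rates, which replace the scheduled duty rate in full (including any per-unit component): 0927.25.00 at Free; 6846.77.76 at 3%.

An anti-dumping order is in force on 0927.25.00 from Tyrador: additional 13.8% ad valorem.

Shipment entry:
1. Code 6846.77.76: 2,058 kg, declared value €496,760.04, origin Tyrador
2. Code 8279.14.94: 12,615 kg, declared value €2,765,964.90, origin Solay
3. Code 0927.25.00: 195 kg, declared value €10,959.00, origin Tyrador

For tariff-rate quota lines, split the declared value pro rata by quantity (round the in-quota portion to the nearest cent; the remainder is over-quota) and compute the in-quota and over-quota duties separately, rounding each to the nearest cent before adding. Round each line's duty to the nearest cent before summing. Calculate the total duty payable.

Line 1 (6846.77.76, Tyrador, 2,058 kg, €496,760.04):
Base rate for 6846.77.76 is 10%.
6846.77.76 has an FTA preferential rate, but origin Tyrador is not Solay; base rate stands.
Duty = €496,760.04 × 10% = €49,676.00.
Line 2 (8279.14.94, Solay, 12,615 kg, €2,765,964.90):
Code 8279.14.94 is under a tariff-rate quota (threshold 4,601 kg). In-quota: 4,601 kg at 2%; over-quota: 8,014 kg at 14.5%.
Pro-rata value split: in-quota = €2,765,964.90 × 4,601/12,615 = €1,008,815.26; over-quota = €2,765,964.90 − €1,008,815.26 = €1,757,149.64.
In-quota duty = €1,008,815.26 × 2% = €20,176.31. Over-quota duty = €1,757,149.64 × 14.5% = €254,786.70.
Line duty = €20,176.31 + €254,786.70 = €274,963.01.
Line 3 (0927.25.00, Tyrador, 195 kg, €10,959.00):
Base rate for 0927.25.00 is €4.10/kg.
0927.25.00 has an FTA preferential rate, but origin Tyrador is not Solay; base rate stands.
Additional duty on 0927.25.00 from Tyrador: +13.8% ad valorem. Applied ad valorem rate = 13.8%.
Duty = €10,959.00 × 13.8% + 195 × €4.10 = €2,311.84.
Total = €49,676.00 + €274,963.01 + €2,311.84 = €326,950.85.

€326,950.85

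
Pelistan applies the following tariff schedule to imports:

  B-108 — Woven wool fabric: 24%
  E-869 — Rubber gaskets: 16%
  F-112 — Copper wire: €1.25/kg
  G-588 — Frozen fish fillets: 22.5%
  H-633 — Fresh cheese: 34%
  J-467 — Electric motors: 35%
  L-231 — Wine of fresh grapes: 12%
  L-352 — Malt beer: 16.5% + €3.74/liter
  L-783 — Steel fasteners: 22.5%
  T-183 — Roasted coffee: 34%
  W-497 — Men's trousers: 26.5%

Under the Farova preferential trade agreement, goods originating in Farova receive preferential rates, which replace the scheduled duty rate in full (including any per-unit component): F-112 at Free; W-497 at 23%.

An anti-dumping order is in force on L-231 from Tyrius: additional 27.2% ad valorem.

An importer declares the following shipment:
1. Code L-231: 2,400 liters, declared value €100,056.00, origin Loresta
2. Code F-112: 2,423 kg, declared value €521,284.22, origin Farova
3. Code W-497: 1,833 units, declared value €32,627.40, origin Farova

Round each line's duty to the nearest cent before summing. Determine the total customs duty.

€19,511.02

Line 1 (L-231, Loresta, 2,400 liters, €100,056.00):
Base rate for L-231 is 12%.
The additional-duty order on L-231 targets Tyrius, not Loresta; it does not apply.
Duty = €100,056.00 × 12% = €12,006.72.
Line 2 (F-112, Farova, 2,423 kg, €521,284.22):
Base rate for F-112 is €1.25/kg.
Origin Farova qualifies under the Pelistan–Farova agreement and F-112 is covered: preferential rate Free applies instead.
Duty = €521,284.22 × 0% = €0.00.
Line 3 (W-497, Farova, 1,833 units, €32,627.40):
Base rate for W-497 is 26.5%.
Origin Farova qualifies under the Pelistan–Farova agreement and W-497 is covered: preferential rate 23% applies instead.
Duty = €32,627.40 × 23% = €7,504.30.
Total = €12,006.72 + €0.00 + €7,504.30 = €19,511.02.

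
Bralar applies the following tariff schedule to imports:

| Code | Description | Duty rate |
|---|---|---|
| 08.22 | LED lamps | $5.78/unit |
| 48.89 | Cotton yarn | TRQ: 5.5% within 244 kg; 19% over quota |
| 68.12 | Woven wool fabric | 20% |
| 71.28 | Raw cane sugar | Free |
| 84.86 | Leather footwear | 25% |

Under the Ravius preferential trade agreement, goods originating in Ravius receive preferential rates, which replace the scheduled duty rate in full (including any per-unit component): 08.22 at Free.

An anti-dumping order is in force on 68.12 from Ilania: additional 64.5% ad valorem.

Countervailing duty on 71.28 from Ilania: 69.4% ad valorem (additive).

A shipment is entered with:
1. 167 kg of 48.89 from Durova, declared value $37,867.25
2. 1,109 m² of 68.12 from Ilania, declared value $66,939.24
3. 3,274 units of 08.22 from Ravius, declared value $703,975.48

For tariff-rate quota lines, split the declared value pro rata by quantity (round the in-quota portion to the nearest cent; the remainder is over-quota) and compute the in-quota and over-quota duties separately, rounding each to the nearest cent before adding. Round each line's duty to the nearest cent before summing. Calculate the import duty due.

$58,646.36

Line 1 (48.89, Durova, 167 kg, $37,867.25):
Code 48.89 is under a tariff-rate quota (threshold 244 kg). Quantity 167 kg is within the quota, so the in-quota rate 5.5% applies to the full value.
Duty = $37,867.25 × 5.5% = $2,082.70.
Line 2 (68.12, Ilania, 1,109 m², $66,939.24):
Base rate for 68.12 is 20%.
Additional duty on 68.12 from Ilania: +64.5%. Applied ad valorem rate: 20% + 64.5% = 84.5%.
Duty = $66,939.24 × 84.5% = $56,563.66.
Line 3 (08.22, Ravius, 3,274 units, $703,975.48):
Base rate for 08.22 is $5.78/unit.
Origin Ravius qualifies under the Bralar–Ravius agreement and 08.22 is covered: preferential rate Free applies instead.
Duty = $703,975.48 × 0% = $0.00.
Total = $2,082.70 + $56,563.66 + $0.00 = $58,646.36.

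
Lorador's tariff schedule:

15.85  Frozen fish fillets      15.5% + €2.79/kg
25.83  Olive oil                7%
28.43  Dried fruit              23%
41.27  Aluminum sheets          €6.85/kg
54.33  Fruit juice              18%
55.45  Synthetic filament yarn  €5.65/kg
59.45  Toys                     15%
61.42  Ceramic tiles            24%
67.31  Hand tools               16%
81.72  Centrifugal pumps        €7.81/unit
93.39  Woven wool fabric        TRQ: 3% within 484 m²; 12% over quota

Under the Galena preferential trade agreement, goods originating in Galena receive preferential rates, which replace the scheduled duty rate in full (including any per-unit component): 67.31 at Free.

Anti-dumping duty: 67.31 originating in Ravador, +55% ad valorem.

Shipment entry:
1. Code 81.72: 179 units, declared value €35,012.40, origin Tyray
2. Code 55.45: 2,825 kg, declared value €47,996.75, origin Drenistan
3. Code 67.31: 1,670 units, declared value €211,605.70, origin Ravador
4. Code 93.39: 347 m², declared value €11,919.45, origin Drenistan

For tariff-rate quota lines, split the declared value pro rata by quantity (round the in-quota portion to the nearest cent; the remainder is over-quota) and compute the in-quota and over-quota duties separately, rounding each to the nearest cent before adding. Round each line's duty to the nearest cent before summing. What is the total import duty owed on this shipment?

Line 1 (81.72, Tyray, 179 units, €35,012.40):
Base rate for 81.72 is €7.81/unit.
Duty = 179 × €7.81 = €1,397.99.
Line 2 (55.45, Drenistan, 2,825 kg, €47,996.75):
Base rate for 55.45 is €5.65/kg.
Duty = 2,825 × €5.65 = €15,961.25.
Line 3 (67.31, Ravador, 1,670 units, €211,605.70):
Base rate for 67.31 is 16%.
67.31 has an FTA preferential rate, but origin Ravador is not Galena; base rate stands.
Additional duty on 67.31 from Ravador: +55%. Applied ad valorem rate: 16% + 55% = 71%.
Duty = €211,605.70 × 71% = €150,240.05.
Line 4 (93.39, Drenistan, 347 m², €11,919.45):
Code 93.39 is under a tariff-rate quota (threshold 484 m²). Quantity 347 m² is within the quota, so the in-quota rate 3% applies to the full value.
Duty = €11,919.45 × 3% = €357.58.
Total = €1,397.99 + €15,961.25 + €150,240.05 + €357.58 = €167,956.87.

€167,956.87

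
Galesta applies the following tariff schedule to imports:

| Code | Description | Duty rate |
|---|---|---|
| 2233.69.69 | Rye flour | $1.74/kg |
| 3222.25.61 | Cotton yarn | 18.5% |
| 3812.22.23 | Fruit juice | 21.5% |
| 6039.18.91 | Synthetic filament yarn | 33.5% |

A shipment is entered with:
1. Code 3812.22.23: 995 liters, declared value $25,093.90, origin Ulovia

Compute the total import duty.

Line 1 (3812.22.23, Ulovia, 995 liters, $25,093.90):
Base rate for 3812.22.23 is 21.5%.
Duty = $25,093.90 × 21.5% = $5,395.19.

$5,395.19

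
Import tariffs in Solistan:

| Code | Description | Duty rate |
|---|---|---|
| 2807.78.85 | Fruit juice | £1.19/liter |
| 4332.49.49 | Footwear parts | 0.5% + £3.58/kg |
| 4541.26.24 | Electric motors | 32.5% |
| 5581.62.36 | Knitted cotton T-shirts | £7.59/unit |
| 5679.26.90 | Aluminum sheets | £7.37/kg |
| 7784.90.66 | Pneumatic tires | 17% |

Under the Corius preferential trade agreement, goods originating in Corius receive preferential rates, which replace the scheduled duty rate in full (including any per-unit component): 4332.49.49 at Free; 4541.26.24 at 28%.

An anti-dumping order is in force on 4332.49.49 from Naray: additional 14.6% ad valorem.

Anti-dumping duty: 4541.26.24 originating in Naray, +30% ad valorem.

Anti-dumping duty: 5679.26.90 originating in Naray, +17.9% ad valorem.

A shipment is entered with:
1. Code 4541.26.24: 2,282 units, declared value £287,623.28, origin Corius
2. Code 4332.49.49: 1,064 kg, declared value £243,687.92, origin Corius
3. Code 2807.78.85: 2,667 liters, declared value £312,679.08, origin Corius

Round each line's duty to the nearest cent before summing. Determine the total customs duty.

Line 1 (4541.26.24, Corius, 2,282 units, £287,623.28):
Base rate for 4541.26.24 is 32.5%.
Origin Corius qualifies under the Solistan–Corius agreement and 4541.26.24 is covered: preferential rate 28% applies instead.
The additional-duty order on 4541.26.24 targets Naray, not Corius; it does not apply.
Duty = £287,623.28 × 28% = £80,534.52.
Line 2 (4332.49.49, Corius, 1,064 kg, £243,687.92):
Base rate for 4332.49.49 is 0.5% + £3.58/kg.
Origin Corius qualifies under the Solistan–Corius agreement and 4332.49.49 is covered: preferential rate Free applies instead.
The additional-duty order on 4332.49.49 targets Naray, not Corius; it does not apply.
Duty = £243,687.92 × 0% = £0.00.
Line 3 (2807.78.85, Corius, 2,667 liters, £312,679.08):
Base rate for 2807.78.85 is £1.19/liter.
Origin Corius is the FTA partner but 2807.78.85 is not on the preference list; base rate stands.
Duty = 2,667 × £1.19 = £3,173.73.
Total = £80,534.52 + £0.00 + £3,173.73 = £83,708.25.

£83,708.25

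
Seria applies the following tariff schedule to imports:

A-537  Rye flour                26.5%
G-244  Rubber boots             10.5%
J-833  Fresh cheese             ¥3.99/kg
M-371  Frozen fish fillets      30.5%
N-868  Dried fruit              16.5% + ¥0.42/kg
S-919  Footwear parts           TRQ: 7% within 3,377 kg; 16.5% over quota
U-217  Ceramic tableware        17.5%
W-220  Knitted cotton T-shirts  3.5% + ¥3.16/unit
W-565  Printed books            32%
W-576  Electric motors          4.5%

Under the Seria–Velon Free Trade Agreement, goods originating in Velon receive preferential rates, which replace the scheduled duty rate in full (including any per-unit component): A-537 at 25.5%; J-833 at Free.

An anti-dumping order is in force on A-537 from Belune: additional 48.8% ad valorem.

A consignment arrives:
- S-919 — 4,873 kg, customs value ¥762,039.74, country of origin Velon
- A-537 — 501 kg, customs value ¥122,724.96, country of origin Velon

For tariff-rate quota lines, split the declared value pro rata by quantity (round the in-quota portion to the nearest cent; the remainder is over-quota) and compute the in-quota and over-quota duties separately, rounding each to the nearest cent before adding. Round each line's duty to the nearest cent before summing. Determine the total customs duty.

Line 1 (S-919, Velon, 4,873 kg, ¥762,039.74):
Code S-919 is under a tariff-rate quota (threshold 3,377 kg). In-quota: 3,377 kg at 7%; over-quota: 1,496 kg at 16.5%.
Pro-rata value split: in-quota = ¥762,039.74 × 3,377/4,873 = ¥528,095.26; over-quota = ¥762,039.74 − ¥528,095.26 = ¥233,944.48.
In-quota duty = ¥528,095.26 × 7% = ¥36,966.67. Over-quota duty = ¥233,944.48 × 16.5% = ¥38,600.84.
Line duty = ¥36,966.67 + ¥38,600.84 = ¥75,567.51.
Line 2 (A-537, Velon, 501 kg, ¥122,724.96):
Base rate for A-537 is 26.5%.
Origin Velon qualifies under the Seria–Velon agreement and A-537 is covered: preferential rate 25.5% applies instead.
The additional-duty order on A-537 targets Belune, not Velon; it does not apply.
Duty = ¥122,724.96 × 25.5% = ¥31,294.86.
Total = ¥75,567.51 + ¥31,294.86 = ¥106,862.37.

¥106,862.37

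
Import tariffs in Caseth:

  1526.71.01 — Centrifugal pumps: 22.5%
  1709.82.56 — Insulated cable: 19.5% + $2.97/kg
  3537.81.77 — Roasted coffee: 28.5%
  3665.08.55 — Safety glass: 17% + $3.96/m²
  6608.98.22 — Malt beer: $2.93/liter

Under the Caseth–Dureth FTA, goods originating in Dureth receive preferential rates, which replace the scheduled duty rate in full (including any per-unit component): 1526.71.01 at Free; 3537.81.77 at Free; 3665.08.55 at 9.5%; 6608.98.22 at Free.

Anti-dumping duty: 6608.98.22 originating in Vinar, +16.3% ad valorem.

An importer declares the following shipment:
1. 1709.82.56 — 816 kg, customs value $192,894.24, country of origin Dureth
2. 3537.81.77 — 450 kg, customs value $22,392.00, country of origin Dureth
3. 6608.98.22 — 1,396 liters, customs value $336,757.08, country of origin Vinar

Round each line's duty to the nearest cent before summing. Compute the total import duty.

Line 1 (1709.82.56, Dureth, 816 kg, $192,894.24):
Base rate for 1709.82.56 is 19.5% + $2.97/kg.
Origin Dureth is the FTA partner but 1709.82.56 is not on the preference list; base rate stands.
Duty = $192,894.24 × 19.5% + 816 × $2.97 = $40,037.90.
Line 2 (3537.81.77, Dureth, 450 kg, $22,392.00):
Base rate for 3537.81.77 is 28.5%.
Origin Dureth qualifies under the Caseth–Dureth agreement and 3537.81.77 is covered: preferential rate Free applies instead.
Duty = $22,392.00 × 0% = $0.00.
Line 3 (6608.98.22, Vinar, 1,396 liters, $336,757.08):
Base rate for 6608.98.22 is $2.93/liter.
6608.98.22 has an FTA preferential rate, but origin Vinar is not Dureth; base rate stands.
Additional duty on 6608.98.22 from Vinar: +16.3% ad valorem. Applied ad valorem rate = 16.3%.
Duty = $336,757.08 × 16.3% + 1,396 × $2.93 = $58,981.68.
Total = $40,037.90 + $0.00 + $58,981.68 = $99,019.58.

$99,019.58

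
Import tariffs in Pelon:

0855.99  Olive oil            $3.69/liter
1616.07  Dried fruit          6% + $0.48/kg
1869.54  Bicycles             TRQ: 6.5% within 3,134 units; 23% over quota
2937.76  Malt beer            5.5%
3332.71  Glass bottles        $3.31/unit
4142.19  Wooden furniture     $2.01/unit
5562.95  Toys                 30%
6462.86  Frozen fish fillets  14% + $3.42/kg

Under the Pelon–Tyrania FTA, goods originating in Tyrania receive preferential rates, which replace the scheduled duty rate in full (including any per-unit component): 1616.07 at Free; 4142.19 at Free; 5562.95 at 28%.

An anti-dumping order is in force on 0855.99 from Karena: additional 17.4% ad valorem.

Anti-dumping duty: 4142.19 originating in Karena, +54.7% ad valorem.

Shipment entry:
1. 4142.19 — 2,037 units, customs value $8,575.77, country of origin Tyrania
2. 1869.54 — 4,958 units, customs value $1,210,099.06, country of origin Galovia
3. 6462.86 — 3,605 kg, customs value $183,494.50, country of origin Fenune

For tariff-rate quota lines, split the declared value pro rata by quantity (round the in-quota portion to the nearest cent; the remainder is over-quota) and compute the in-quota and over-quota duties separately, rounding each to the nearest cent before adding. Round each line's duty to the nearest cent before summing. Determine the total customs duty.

$190,130.08

Line 1 (4142.19, Tyrania, 2,037 units, $8,575.77):
Base rate for 4142.19 is $2.01/unit.
Origin Tyrania qualifies under the Pelon–Tyrania agreement and 4142.19 is covered: preferential rate Free applies instead.
The additional-duty order on 4142.19 targets Karena, not Tyrania; it does not apply.
Duty = $8,575.77 × 0% = $0.00.
Line 2 (1869.54, Galovia, 4,958 units, $1,210,099.06):
Code 1869.54 is under a tariff-rate quota (threshold 3,134 units). In-quota: 3,134 units at 6.5%; over-quota: 1,824 units at 23%.
Pro-rata value split: in-quota = $1,210,099.06 × 3,134/4,958 = $764,915.38; over-quota = $1,210,099.06 − $764,915.38 = $445,183.68.
In-quota duty = $764,915.38 × 6.5% = $49,719.50. Over-quota duty = $445,183.68 × 23% = $102,392.25.
Line duty = $49,719.50 + $102,392.25 = $152,111.75.
Line 3 (6462.86, Fenune, 3,605 kg, $183,494.50):
Base rate for 6462.86 is 14% + $3.42/kg.
Duty = $183,494.50 × 14% + 3,605 × $3.42 = $38,018.33.
Total = $0.00 + $152,111.75 + $38,018.33 = $190,130.08.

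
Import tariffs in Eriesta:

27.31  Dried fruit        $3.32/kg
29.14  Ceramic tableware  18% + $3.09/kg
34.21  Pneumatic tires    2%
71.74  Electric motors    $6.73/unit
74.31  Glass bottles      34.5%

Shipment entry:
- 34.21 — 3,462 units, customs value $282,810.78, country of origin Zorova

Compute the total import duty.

Line 1 (34.21, Zorova, 3,462 units, $282,810.78):
Base rate for 34.21 is 2%.
Duty = $282,810.78 × 2% = $5,656.22.

$5,656.22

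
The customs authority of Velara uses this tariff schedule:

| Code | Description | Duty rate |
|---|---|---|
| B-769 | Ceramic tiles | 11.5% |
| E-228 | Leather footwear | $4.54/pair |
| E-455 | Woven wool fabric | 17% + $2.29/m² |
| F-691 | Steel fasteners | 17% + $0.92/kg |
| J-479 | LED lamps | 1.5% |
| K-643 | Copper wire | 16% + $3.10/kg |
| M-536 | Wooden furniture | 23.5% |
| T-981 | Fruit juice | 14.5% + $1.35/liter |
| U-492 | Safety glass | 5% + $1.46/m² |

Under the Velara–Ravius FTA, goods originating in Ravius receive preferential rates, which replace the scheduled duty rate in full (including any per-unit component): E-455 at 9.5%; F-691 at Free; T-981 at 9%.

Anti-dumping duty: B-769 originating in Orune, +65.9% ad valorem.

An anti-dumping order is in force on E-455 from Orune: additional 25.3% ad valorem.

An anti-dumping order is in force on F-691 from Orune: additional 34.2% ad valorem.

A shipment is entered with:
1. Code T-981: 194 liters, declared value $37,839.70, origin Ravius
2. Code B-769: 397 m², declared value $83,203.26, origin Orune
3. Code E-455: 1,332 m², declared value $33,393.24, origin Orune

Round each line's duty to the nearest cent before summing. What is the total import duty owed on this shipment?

$84,980.51

Line 1 (T-981, Ravius, 194 liters, $37,839.70):
Base rate for T-981 is 14.5% + $1.35/liter.
Origin Ravius qualifies under the Velara–Ravius agreement and T-981 is covered: preferential rate 9% applies instead.
Duty = $37,839.70 × 9% = $3,405.57.
Line 2 (B-769, Orune, 397 m², $83,203.26):
Base rate for B-769 is 11.5%.
Additional duty on B-769 from Orune: +65.9%. Applied ad valorem rate: 11.5% + 65.9% = 77.4%.
Duty = $83,203.26 × 77.4% = $64,399.32.
Line 3 (E-455, Orune, 1,332 m², $33,393.24):
Base rate for E-455 is 17% + $2.29/m².
E-455 has an FTA preferential rate, but origin Orune is not Ravius; base rate stands.
Additional duty on E-455 from Orune: +25.3%. Applied ad valorem rate: 17% + 25.3% = 42.3%.
Duty = $33,393.24 × 42.3% + 1,332 × $2.29 = $17,175.62.
Total = $3,405.57 + $64,399.32 + $17,175.62 = $84,980.51.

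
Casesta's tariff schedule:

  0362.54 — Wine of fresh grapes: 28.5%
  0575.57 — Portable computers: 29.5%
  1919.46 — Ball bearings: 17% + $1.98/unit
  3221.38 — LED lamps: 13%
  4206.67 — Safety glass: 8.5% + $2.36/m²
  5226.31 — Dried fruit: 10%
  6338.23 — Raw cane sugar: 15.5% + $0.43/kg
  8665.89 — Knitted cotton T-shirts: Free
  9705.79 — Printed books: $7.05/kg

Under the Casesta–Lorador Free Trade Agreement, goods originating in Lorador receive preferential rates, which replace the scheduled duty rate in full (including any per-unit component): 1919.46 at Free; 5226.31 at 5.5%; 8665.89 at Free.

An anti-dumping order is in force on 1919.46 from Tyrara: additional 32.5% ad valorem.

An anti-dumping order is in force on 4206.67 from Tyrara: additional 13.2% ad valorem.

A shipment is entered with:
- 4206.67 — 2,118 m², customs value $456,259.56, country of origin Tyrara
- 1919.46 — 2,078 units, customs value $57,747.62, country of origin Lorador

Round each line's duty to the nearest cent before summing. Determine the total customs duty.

$104,006.80

Line 1 (4206.67, Tyrara, 2,118 m², $456,259.56):
Base rate for 4206.67 is 8.5% + $2.36/m².
Additional duty on 4206.67 from Tyrara: +13.2%. Applied ad valorem rate: 8.5% + 13.2% = 21.7%.
Duty = $456,259.56 × 21.7% + 2,118 × $2.36 = $104,006.80.
Line 2 (1919.46, Lorador, 2,078 units, $57,747.62):
Base rate for 1919.46 is 17% + $1.98/unit.
Origin Lorador qualifies under the Casesta–Lorador agreement and 1919.46 is covered: preferential rate Free applies instead.
The additional-duty order on 1919.46 targets Tyrara, not Lorador; it does not apply.
Duty = $57,747.62 × 0% = $0.00.
Total = $104,006.80 + $0.00 = $104,006.80.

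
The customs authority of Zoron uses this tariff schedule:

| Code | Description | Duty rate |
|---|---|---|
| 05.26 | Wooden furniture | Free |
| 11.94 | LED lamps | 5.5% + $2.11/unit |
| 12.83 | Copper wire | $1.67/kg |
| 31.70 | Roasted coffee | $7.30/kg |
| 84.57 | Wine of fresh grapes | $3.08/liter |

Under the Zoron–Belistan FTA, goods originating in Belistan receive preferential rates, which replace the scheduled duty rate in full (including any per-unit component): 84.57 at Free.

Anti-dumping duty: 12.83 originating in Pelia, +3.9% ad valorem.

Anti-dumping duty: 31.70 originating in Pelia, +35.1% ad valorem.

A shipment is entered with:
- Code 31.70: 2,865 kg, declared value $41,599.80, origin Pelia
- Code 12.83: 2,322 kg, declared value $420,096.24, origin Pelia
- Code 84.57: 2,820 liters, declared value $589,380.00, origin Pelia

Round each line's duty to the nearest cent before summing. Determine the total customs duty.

$64,463.12

Line 1 (31.70, Pelia, 2,865 kg, $41,599.80):
Base rate for 31.70 is $7.30/kg.
Additional duty on 31.70 from Pelia: +35.1% ad valorem. Applied ad valorem rate = 35.1%.
Duty = $41,599.80 × 35.1% + 2,865 × $7.30 = $35,516.03.
Line 2 (12.83, Pelia, 2,322 kg, $420,096.24):
Base rate for 12.83 is $1.67/kg.
Additional duty on 12.83 from Pelia: +3.9% ad valorem. Applied ad valorem rate = 3.9%.
Duty = $420,096.24 × 3.9% + 2,322 × $1.67 = $20,261.49.
Line 3 (84.57, Pelia, 2,820 liters, $589,380.00):
Base rate for 84.57 is $3.08/liter.
84.57 has an FTA preferential rate, but origin Pelia is not Belistan; base rate stands.
Duty = 2,820 × $3.08 = $8,685.60.
Total = $35,516.03 + $20,261.49 + $8,685.60 = $64,463.12.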